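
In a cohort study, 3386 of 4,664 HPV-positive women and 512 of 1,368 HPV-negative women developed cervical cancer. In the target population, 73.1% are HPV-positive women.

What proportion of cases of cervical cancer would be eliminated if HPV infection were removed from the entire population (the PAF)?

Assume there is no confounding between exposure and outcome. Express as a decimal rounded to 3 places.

PAF ≈ 0.407

p₁ = P(outcome | exposed) = 3386/4664 = 0.72599
p₀ = P(outcome | unexposed) = 512/1368 = 0.37427
Overall risk P(Y=1) = π·p₁ + (1−π)·p₀ = 0.731×0.72599 + 0.269×0.37427 = 0.63137.
Under exogeneity, PAF = [P(Y=1) − p₀] / P(Y=1).
PAF = (0.63137 − 0.37427) / 0.63137 ≈ 0.4072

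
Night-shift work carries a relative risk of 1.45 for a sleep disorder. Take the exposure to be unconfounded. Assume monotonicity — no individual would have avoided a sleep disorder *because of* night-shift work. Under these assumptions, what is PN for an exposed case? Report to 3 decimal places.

Under exogeneity and monotonicity, PN = (RR − 1) / RR = 1 − 1/RR.
PN = (1.45 − 1) / 1.45 = 0.45 / 1.45 ≈ 0.3103

PN ≈ 0.310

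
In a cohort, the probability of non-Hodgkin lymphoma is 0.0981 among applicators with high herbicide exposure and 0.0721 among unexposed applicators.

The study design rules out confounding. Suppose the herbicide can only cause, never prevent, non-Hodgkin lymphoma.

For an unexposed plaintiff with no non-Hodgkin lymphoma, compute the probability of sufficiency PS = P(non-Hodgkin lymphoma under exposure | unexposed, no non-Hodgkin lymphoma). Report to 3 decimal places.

PS ≈ 0.028

Let p₁ = 0.0981, p₀ = 0.0721.
Under exogeneity and monotonicity, PS = (p₁ − p₀) / (1 − p₀).
PS = (0.0981 − 0.0721) / (1 − 0.0721) = 0.026 / 0.9279 ≈ 0.0280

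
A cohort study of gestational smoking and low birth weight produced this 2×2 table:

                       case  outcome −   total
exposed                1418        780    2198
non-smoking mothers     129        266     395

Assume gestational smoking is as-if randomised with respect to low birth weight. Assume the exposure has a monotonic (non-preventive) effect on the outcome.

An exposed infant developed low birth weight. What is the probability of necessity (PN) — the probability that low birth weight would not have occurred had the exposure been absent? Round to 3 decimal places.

PN ≈ 0.494

p₁ = P(outcome | exposed) = 1418/2198 = 0.64513
p₀ = P(outcome | unexposed) = 129/395 = 0.32658
Under exogeneity and monotonicity, PN = (p₁ − p₀) / p₁.
PN = (0.64513 − 0.32658) / 0.64513 = 0.31855 / 0.64513 ≈ 0.4938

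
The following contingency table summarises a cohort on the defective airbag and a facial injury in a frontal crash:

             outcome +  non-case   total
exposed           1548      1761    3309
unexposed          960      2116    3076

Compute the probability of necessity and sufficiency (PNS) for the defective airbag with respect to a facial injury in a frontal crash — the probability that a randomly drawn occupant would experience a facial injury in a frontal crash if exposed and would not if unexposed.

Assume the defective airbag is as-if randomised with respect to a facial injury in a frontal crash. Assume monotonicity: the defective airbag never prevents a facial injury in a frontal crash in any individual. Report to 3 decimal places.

p₁ = P(outcome | exposed) = 1548/3309 = 0.46782
p₀ = P(outcome | unexposed) = 960/3076 = 0.31209
Under exogeneity and monotonicity, PNS = p₁ − p₀.
PNS = 0.46782 − 0.31209 = 0.15572

PNS ≈ 0.156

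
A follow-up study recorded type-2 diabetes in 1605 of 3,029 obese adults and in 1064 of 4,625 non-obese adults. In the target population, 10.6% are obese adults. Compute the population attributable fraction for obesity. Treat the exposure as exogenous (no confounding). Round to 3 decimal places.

p₁ = P(outcome | exposed) = 1605/3029 = 0.52988
p₀ = P(outcome | unexposed) = 1064/4625 = 0.23005
Overall risk P(Y=1) = π·p₁ + (1−π)·p₀ = 0.106×0.52988 + 0.894×0.23005 = 0.26184.
Under exogeneity, PAF = [P(Y=1) − p₀] / P(Y=1).
PAF = (0.26184 − 0.23005) / 0.26184 ≈ 0.1214

PAF ≈ 0.121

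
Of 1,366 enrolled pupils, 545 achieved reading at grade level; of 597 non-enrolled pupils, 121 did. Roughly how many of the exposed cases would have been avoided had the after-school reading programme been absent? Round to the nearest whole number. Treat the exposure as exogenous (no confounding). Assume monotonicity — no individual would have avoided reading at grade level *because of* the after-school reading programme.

about 268 cases

p₁ = P(outcome | exposed) = 545/1366 = 0.39898
p₀ = P(outcome | unexposed) = 121/597 = 0.20268
PN = (p₁ − p₀)/p₁ = (0.39898 − 0.20268) / 0.39898 ≈ 0.49200.
Attributable cases ≈ PN × (exposed cases) = 0.49200 × 545 ≈ 268.14.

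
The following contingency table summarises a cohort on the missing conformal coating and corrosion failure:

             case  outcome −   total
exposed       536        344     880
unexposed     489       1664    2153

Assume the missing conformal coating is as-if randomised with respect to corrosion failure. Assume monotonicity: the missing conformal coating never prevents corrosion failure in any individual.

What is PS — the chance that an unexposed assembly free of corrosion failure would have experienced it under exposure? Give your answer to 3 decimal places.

p₁ = P(outcome | exposed) = 536/880 = 0.60909
p₀ = P(outcome | unexposed) = 489/2153 = 0.22712
Under exogeneity and monotonicity, PS = (p₁ − p₀)/(1 − p₀).
PS = (0.60909 − 0.22712) / 0.77288 ≈ 0.4942

PS ≈ 0.494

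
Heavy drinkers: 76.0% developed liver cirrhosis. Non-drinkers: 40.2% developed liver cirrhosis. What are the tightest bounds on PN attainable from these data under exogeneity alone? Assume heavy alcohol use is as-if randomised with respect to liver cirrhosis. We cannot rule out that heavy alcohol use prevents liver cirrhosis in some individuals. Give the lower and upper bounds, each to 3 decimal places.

p₁ = 0.76, p₀ = 0.402.
Under exogeneity alone the bounds on PN are max{0,(p₁−p₀)/p₁} ≤ PN ≤ min{1,(1−p₀)/p₁}.
  lower = (p₁ − p₀)/p₁ = 0.358 / 0.76 ≈ 0.4711
  upper = min{1, (1 − p₀)/p₁} = 0.598 / 0.76 ≈ 0.7868

0.471 ≤ PN ≤ 0.787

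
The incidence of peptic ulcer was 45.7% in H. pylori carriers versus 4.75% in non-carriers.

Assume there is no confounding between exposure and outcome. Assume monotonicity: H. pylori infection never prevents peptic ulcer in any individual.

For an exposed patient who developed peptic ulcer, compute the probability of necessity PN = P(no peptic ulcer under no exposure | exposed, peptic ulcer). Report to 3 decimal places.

PN ≈ 0.896

p₁ = 0.457, p₀ = 0.0475.
Under exogeneity and monotonicity, PN = (p₁ − p₀) / p₁.
PN = (0.457 − 0.0475) / 0.457 = 0.4095 / 0.457 ≈ 0.8961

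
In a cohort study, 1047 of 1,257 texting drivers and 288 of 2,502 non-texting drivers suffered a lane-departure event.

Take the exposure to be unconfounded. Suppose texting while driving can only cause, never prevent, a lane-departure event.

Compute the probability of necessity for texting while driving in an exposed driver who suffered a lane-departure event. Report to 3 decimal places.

PN ≈ 0.862

p₁ = P(outcome | exposed) = 1047/1257 = 0.83294
p₀ = P(outcome | unexposed) = 288/2502 = 0.11511
Under exogeneity and monotonicity, PN = (p₁ − p₀) / p₁.
PN = (0.83294 − 0.11511) / 0.83294 = 0.71783 / 0.83294 ≈ 0.8618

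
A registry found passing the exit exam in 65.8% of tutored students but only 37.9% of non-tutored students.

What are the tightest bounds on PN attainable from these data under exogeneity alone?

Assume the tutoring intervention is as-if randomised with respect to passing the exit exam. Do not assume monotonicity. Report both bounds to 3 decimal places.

0.424 ≤ PN ≤ 0.944

p₁ = 0.658, p₀ = 0.379.
Under exogeneity alone the bounds on PN are max{0,(p₁−p₀)/p₁} ≤ PN ≤ min{1,(1−p₀)/p₁}.
  lower = (p₁ − p₀)/p₁ = 0.279 / 0.658 ≈ 0.4240
  upper = min{1, (1 − p₀)/p₁} = 0.621 / 0.658 ≈ 0.9438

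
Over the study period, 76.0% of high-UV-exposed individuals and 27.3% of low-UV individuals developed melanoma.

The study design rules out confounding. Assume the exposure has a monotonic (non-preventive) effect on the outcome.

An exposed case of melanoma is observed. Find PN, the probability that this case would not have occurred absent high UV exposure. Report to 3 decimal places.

PN ≈ 0.641

p₁ = 0.76, p₀ = 0.273.
Under exogeneity and monotonicity, PN = (p₁ − p₀) / p₁.
PN = (0.76 − 0.273) / 0.76 = 0.487 / 0.76 ≈ 0.6408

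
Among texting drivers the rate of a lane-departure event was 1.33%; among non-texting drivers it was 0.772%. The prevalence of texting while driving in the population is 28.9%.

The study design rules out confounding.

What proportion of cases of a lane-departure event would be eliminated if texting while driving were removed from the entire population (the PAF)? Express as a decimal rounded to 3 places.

p₁ = 0.0133, p₀ = 0.00772.
Overall risk P(Y=1) = π·p₁ + (1−π)·p₀ = 0.289×0.0133 + 0.711×0.00772 = 0.0093326.
Under exogeneity, PAF = [P(Y=1) − p₀] / P(Y=1).
PAF = (0.0093326 − 0.00772) / 0.0093326 ≈ 0.1728

PAF ≈ 0.173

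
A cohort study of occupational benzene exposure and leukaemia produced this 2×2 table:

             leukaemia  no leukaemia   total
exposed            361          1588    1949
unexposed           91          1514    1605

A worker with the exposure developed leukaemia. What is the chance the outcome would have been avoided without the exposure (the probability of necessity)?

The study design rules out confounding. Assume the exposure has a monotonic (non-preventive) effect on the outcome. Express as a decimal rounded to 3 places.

p₁ = P(outcome | exposed) = 361/1949 = 0.18522
p₀ = P(outcome | unexposed) = 91/1605 = 0.056698
Under exogeneity and monotonicity, PN = (p₁ − p₀) / p₁.
PN = (0.18522 − 0.056698) / 0.18522 = 0.12853 / 0.18522 ≈ 0.6939

PN ≈ 0.694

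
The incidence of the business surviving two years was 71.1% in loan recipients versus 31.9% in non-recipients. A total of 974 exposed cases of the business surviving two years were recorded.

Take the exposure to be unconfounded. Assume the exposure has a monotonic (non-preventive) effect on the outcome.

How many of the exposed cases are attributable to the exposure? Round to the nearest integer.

about 537 cases

p₁ = 0.711, p₀ = 0.319.
PN = (p₁ − p₀)/p₁ = (0.711 − 0.319) / 0.711 ≈ 0.55134.
Attributable cases ≈ PN × (exposed cases) = 0.55134 × 974 ≈ 537.00.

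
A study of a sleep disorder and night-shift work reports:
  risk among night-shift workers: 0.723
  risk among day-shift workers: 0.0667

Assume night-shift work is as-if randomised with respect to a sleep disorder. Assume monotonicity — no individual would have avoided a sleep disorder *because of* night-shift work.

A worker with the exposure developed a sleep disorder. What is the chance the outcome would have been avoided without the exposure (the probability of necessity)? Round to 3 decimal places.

PN ≈ 0.908

Let p₁ = 0.723, p₀ = 0.0667.
Under exogeneity and monotonicity, PN = (p₁ − p₀) / p₁.
PN = (0.723 − 0.0667) / 0.723 = 0.6563 / 0.723 ≈ 0.9077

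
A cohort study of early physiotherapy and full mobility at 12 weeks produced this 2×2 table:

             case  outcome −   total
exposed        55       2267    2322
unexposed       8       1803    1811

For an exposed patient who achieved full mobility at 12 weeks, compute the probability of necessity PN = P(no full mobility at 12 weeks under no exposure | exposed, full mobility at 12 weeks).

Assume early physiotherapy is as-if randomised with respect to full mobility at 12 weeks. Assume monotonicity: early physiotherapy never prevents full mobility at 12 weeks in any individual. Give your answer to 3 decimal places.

PN ≈ 0.814

p₁ = P(outcome | exposed) = 55/2322 = 0.023686
p₀ = P(outcome | unexposed) = 8/1811 = 0.0044174
Under exogeneity and monotonicity, PN = (p₁ − p₀)/p₁.
PN = (0.023686 − 0.0044174) / 0.023686 ≈ 0.8135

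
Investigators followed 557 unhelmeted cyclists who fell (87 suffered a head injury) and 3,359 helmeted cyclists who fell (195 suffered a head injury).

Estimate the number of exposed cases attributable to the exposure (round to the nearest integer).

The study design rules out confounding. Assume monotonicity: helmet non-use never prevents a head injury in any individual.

about 55 cases

p₁ = P(outcome | exposed) = 87/557 = 0.15619
p₀ = P(outcome | unexposed) = 195/3359 = 0.058053
PN = (p₁ − p₀)/p₁ = (0.15619 − 0.058053) / 0.15619 ≈ 0.62833.
Attributable cases ≈ PN × (exposed cases) = 0.62833 × 87 ≈ 54.66.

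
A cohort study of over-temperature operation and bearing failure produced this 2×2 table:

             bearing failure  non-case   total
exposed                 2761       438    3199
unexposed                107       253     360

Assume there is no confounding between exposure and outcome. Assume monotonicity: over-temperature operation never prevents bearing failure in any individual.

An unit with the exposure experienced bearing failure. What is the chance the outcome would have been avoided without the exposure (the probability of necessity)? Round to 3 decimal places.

PN ≈ 0.656

p₁ = P(outcome | exposed) = 2761/3199 = 0.86308
p₀ = P(outcome | unexposed) = 107/360 = 0.29722
Under exogeneity and monotonicity, PN = (p₁ − p₀)/p₁.
PN = (0.86308 − 0.29722) / 0.86308 ≈ 0.6556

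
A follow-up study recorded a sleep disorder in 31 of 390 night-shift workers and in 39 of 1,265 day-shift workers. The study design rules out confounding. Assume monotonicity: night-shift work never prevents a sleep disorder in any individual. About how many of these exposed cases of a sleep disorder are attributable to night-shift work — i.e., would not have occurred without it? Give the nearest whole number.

about 19 cases

p₁ = P(outcome | exposed) = 31/390 = 0.079487
p₀ = P(outcome | unexposed) = 39/1265 = 0.03083
PN = (p₁ − p₀)/p₁ = (0.079487 − 0.03083) / 0.079487 ≈ 0.61214.
Attributable cases ≈ PN × (exposed cases) = 0.61214 × 31 ≈ 18.98.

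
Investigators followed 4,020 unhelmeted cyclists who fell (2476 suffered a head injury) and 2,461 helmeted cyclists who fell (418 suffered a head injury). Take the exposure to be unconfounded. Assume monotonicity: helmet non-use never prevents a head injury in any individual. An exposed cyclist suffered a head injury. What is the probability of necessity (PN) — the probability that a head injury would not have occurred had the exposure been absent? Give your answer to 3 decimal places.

p₁ = P(outcome | exposed) = 2476/4020 = 0.61592
p₀ = P(outcome | unexposed) = 418/2461 = 0.16985
Under exogeneity and monotonicity, PN = (p₁ − p₀) / p₁.
PN = (0.61592 − 0.16985) / 0.61592 = 0.44607 / 0.61592 ≈ 0.7242

PN ≈ 0.724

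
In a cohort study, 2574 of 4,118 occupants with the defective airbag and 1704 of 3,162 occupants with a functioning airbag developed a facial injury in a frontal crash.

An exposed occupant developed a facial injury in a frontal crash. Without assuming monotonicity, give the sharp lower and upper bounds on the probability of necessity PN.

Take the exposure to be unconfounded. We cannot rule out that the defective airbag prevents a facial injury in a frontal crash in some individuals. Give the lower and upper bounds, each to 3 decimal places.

p₁ = P(outcome | exposed) = 2574/4118 = 0.62506
p₀ = P(outcome | unexposed) = 1704/3162 = 0.5389
Under exogeneity alone the bounds on PN are max{0,(p₁−p₀)/p₁} ≤ PN ≤ min{1,(1−p₀)/p₁}.
  lower = (p₁ − p₀)/p₁ = 0.086161 / 0.62506 ≈ 0.1378
  upper = min{1, (1 − p₀)/p₁} = 0.4611 / 0.62506 ≈ 0.7377

0.138 ≤ PN ≤ 0.738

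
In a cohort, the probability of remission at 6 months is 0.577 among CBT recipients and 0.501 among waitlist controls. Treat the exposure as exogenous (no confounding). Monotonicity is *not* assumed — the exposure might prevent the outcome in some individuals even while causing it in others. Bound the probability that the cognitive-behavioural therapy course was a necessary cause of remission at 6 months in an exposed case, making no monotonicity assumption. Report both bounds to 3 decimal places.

Let p₁ = 0.577, p₀ = 0.501.
Under exogeneity alone the bounds on PN are max{0,(p₁−p₀)/p₁} ≤ PN ≤ min{1,(1−p₀)/p₁}.
  lower = (p₁ − p₀)/p₁ = 0.076 / 0.577 ≈ 0.1317
  upper = min{1, (1 − p₀)/p₁} = 0.499 / 0.577 ≈ 0.8648

0.132 ≤ PN ≤ 0.865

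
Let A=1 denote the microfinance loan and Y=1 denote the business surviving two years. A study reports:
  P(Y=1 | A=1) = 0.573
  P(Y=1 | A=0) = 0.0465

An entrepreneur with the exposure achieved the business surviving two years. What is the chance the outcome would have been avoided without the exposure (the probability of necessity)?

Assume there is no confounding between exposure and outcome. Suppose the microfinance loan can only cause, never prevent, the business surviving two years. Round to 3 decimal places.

PN ≈ 0.919

Let p₁ = 0.573, p₀ = 0.0465.
Under exogeneity and monotonicity, PN = (p₁ − p₀) / p₁.
PN = (0.573 − 0.0465) / 0.573 = 0.5265 / 0.573 ≈ 0.9188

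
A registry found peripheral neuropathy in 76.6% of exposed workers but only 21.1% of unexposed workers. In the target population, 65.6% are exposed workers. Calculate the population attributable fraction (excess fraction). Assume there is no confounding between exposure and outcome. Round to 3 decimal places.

PAF ≈ 0.633

p₁ = 0.766, p₀ = 0.211.
Overall risk P(Y=1) = π·p₁ + (1−π)·p₀ = 0.656×0.766 + 0.344×0.211 = 0.57508.
Under exogeneity, PAF = [P(Y=1) − p₀] / P(Y=1).
PAF = (0.57508 − 0.211) / 0.57508 ≈ 0.6331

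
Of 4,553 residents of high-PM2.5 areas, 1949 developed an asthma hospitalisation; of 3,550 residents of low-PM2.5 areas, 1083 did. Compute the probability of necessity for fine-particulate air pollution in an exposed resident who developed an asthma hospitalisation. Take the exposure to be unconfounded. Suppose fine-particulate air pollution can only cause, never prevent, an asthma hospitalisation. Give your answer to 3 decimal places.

PN ≈ 0.287

p₁ = P(outcome | exposed) = 1949/4553 = 0.42807
p₀ = P(outcome | unexposed) = 1083/3550 = 0.30507
Under exogeneity and monotonicity, PN = (p₁ − p₀) / p₁.
PN = (0.42807 − 0.30507) / 0.42807 = 0.123 / 0.42807 ≈ 0.2873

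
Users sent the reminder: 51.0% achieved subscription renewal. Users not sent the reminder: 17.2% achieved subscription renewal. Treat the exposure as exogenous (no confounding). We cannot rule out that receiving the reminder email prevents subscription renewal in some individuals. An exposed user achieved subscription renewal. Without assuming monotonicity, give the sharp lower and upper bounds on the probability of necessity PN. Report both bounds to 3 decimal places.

p₁ = 0.51, p₀ = 0.172.
Under exogeneity alone the bounds on PN are max{0,(p₁−p₀)/p₁} ≤ PN ≤ min{1,(1−p₀)/p₁}.
  lower = (p₁ − p₀)/p₁ = 0.338 / 0.51 ≈ 0.6627
  upper = min{1, (1 − p₀)/p₁} = 0.828 / 0.51 ≈ 1.6235 → capped at 1

0.663 ≤ PN ≤ 1.000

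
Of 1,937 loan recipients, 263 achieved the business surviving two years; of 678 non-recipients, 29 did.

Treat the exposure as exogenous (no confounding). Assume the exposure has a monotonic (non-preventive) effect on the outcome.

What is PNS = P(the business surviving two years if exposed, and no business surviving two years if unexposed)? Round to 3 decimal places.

PNS ≈ 0.093

p₁ = P(outcome | exposed) = 263/1937 = 0.13578
p₀ = P(outcome | unexposed) = 29/678 = 0.042773
Under exogeneity and monotonicity, PNS = p₁ − p₀.
PNS = 0.13578 − 0.042773 = 0.093004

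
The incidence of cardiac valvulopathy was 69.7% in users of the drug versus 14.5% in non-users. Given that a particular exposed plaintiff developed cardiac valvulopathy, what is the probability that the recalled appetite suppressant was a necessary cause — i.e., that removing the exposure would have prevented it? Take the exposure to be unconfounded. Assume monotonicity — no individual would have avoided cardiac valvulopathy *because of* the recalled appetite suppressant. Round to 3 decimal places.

p₁ = 0.697, p₀ = 0.145.
Under exogeneity and monotonicity, PN = (p₁ − p₀) / p₁.
PN = (0.697 − 0.145) / 0.697 = 0.552 / 0.697 ≈ 0.7920

PN ≈ 0.792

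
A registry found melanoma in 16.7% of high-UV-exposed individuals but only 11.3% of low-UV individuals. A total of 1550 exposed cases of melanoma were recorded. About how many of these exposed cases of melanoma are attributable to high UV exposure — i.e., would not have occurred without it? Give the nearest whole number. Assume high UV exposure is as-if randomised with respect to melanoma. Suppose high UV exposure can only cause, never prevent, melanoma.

p₁ = 0.167, p₀ = 0.113.
PN = (p₁ − p₀)/p₁ = (0.167 − 0.113) / 0.167 ≈ 0.32335.
Attributable cases ≈ PN × (exposed cases) = 0.32335 × 1550 ≈ 501.20.

about 501 cases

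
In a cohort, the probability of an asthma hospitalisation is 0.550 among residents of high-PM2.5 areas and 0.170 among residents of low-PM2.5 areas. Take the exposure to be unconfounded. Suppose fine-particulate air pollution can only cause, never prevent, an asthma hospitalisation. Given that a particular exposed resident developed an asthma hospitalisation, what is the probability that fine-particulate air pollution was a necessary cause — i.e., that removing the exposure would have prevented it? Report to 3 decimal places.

Let p₁ = 0.55, p₀ = 0.17.
Under exogeneity and monotonicity, PN = (p₁ − p₀) / p₁.
PN = (0.55 − 0.17) / 0.55 = 0.38 / 0.55 ≈ 0.6909

PN ≈ 0.691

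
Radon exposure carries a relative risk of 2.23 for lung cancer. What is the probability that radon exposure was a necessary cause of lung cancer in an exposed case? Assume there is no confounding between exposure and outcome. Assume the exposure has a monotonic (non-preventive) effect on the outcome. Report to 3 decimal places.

PN ≈ 0.552

Under exogeneity and monotonicity, PN = (RR − 1) / RR = 1 − 1/RR.
PN = (2.23 − 1) / 2.23 = 1.23 / 2.23 ≈ 0.5516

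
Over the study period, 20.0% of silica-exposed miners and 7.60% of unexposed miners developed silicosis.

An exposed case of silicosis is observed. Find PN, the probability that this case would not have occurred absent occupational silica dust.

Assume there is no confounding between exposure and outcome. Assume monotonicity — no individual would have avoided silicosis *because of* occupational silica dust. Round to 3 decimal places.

p₁ = 0.2, p₀ = 0.076.
Under exogeneity and monotonicity, PN = (p₁ − p₀) / p₁.
PN = (0.2 − 0.076) / 0.2 = 0.124 / 0.2 ≈ 0.6200

PN ≈ 0.620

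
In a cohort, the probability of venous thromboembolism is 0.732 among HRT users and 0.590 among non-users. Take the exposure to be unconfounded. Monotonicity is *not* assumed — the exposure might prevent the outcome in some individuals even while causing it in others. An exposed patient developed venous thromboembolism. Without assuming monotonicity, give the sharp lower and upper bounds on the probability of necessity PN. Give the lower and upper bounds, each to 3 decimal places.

Let p₁ = 0.732, p₀ = 0.59.
Under exogeneity alone the bounds on PN are max{0,(p₁−p₀)/p₁} ≤ PN ≤ min{1,(1−p₀)/p₁}.
  lower = (p₁ − p₀)/p₁ = 0.142 / 0.732 ≈ 0.1940
  upper = min{1, (1 − p₀)/p₁} = 0.41 / 0.732 ≈ 0.5601

0.194 ≤ PN ≤ 0.560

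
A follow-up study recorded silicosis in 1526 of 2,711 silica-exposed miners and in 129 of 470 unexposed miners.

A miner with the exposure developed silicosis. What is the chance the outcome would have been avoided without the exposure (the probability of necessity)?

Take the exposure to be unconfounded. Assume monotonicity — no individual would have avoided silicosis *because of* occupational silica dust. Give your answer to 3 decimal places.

p₁ = P(outcome | exposed) = 1526/2711 = 0.56289
p₀ = P(outcome | unexposed) = 129/470 = 0.27447
Under exogeneity and monotonicity, PN = (p₁ − p₀) / p₁.
PN = (0.56289 − 0.27447) / 0.56289 = 0.28842 / 0.56289 ≈ 0.5124

PN ≈ 0.512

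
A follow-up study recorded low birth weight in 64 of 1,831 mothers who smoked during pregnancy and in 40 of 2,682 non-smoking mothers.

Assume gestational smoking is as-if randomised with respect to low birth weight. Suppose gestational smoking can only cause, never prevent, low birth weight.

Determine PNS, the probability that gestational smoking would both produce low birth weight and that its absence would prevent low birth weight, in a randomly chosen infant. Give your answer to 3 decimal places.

PNS ≈ 0.020

p₁ = P(outcome | exposed) = 64/1831 = 0.034954
p₀ = P(outcome | unexposed) = 40/2682 = 0.014914
Under exogeneity and monotonicity, PNS = p₁ − p₀.
PNS = 0.034954 − 0.014914 = 0.020039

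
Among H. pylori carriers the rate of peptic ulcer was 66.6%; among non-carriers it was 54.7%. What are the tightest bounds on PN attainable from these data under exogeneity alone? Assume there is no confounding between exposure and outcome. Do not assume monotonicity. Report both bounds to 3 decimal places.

0.179 ≤ PN ≤ 0.680

p₁ = 0.666, p₀ = 0.547.
Under exogeneity alone the bounds on PN are max{0,(p₁−p₀)/p₁} ≤ PN ≤ min{1,(1−p₀)/p₁}.
  lower = (p₁ − p₀)/p₁ = 0.119 / 0.666 ≈ 0.1787
  upper = min{1, (1 − p₀)/p₁} = 0.453 / 0.666 ≈ 0.6802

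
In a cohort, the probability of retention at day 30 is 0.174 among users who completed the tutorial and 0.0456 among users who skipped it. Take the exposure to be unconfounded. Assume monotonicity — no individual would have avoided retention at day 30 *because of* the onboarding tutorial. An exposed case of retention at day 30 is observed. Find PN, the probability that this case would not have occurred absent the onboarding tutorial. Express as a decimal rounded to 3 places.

PN ≈ 0.738

Let p₁ = 0.174, p₀ = 0.0456.
Under exogeneity and monotonicity, PN = (p₁ − p₀) / p₁.
PN = (0.174 − 0.0456) / 0.174 = 0.1284 / 0.174 ≈ 0.7379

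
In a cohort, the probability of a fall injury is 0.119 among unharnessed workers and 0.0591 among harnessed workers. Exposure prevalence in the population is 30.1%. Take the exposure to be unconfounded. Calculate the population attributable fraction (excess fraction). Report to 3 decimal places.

Let p₁ = 0.119, p₀ = 0.0591.
Overall risk P(Y=1) = π·p₁ + (1−π)·p₀ = 0.301×0.119 + 0.699×0.0591 = 0.07713.
Under exogeneity, PAF = [P(Y=1) − p₀] / P(Y=1).
PAF = (0.07713 − 0.0591) / 0.07713 ≈ 0.2338

PAF ≈ 0.234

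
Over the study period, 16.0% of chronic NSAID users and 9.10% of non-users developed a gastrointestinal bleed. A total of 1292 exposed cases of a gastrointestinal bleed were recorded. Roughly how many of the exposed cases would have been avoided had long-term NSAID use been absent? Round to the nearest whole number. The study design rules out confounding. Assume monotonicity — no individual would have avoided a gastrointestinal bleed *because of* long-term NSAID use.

p₁ = 0.16, p₀ = 0.091.
PN = (p₁ − p₀)/p₁ = (0.16 − 0.091) / 0.16 ≈ 0.43125.
Attributable cases ≈ PN × (exposed cases) = 0.43125 × 1292 ≈ 557.18.

about 557 cases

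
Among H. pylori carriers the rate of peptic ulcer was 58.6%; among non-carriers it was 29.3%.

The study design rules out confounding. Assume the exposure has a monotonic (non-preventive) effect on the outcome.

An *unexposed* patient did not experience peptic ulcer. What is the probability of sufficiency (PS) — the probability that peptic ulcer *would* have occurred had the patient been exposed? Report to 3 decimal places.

PS ≈ 0.414

p₁ = 0.586, p₀ = 0.293.
Under exogeneity and monotonicity, PS = (p₁ − p₀) / (1 − p₀).
PS = (0.586 − 0.293) / (1 − 0.293) = 0.293 / 0.707 ≈ 0.4144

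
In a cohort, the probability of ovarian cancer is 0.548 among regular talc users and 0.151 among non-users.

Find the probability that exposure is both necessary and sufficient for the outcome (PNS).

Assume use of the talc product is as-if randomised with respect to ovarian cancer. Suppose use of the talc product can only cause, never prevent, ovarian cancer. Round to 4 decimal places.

Let p₁ = 0.548, p₀ = 0.151.
Under exogeneity and monotonicity, PNS = p₁ − p₀.
PNS = 0.548 − 0.151 = 0.397

PNS ≈ 0.3970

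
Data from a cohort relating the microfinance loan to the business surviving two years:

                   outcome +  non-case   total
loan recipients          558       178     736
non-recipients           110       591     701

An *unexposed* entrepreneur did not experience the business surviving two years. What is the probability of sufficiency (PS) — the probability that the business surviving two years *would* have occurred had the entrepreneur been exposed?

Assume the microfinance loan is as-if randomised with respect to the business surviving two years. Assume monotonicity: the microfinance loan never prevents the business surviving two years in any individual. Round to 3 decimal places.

PS ≈ 0.713

p₁ = P(outcome | exposed) = 558/736 = 0.75815
p₀ = P(outcome | unexposed) = 110/701 = 0.15692
Under exogeneity and monotonicity, PS = (p₁ − p₀) / (1 − p₀).
PS = (0.75815 − 0.15692) / (1 − 0.15692) = 0.60123 / 0.84308 ≈ 0.7131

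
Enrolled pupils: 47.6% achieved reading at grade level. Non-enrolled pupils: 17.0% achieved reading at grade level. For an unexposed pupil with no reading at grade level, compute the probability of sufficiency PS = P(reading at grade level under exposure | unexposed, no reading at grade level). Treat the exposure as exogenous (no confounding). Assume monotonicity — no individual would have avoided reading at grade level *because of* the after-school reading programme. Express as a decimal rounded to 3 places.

PS ≈ 0.369

p₁ = 0.476, p₀ = 0.17.
Under exogeneity and monotonicity, PS = (p₁ − p₀) / (1 − p₀).
PS = (0.476 − 0.17) / (1 − 0.17) = 0.306 / 0.83 ≈ 0.3687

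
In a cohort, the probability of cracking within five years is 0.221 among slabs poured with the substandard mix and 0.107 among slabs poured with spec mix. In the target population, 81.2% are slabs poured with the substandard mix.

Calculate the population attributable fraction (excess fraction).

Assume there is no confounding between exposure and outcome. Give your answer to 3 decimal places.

Let p₁ = 0.221, p₀ = 0.107.
Overall risk P(Y=1) = π·p₁ + (1−π)·p₀ = 0.812×0.221 + 0.188×0.107 = 0.19957.
Under exogeneity, PAF = [P(Y=1) − p₀] / P(Y=1).
PAF = (0.19957 − 0.107) / 0.19957 ≈ 0.4638

PAF ≈ 0.464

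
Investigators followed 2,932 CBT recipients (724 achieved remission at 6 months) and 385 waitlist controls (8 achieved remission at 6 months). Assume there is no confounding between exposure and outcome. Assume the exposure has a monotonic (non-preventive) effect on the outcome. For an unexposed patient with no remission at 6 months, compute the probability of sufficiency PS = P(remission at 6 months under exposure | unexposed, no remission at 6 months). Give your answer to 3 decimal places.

PS ≈ 0.231

p₁ = P(outcome | exposed) = 724/2932 = 0.24693
p₀ = P(outcome | unexposed) = 8/385 = 0.020779
Under exogeneity and monotonicity, PS = (p₁ − p₀) / (1 − p₀).
PS = (0.24693 − 0.020779) / (1 − 0.020779) = 0.22615 / 0.97922 ≈ 0.2310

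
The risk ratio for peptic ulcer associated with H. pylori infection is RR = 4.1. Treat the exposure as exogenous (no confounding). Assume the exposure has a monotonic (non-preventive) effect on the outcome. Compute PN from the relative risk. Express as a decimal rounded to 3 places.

PN ≈ 0.756

Under exogeneity and monotonicity, PN = (RR − 1) / RR = 1 − 1/RR.
PN = (4.1 − 1) / 4.1 = 3.1 / 4.1 ≈ 0.7561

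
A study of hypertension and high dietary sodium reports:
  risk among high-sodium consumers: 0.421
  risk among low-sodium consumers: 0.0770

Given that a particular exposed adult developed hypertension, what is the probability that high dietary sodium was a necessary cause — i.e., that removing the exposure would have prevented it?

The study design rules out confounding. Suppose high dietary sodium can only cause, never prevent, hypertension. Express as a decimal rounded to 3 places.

Let p₁ = 0.421, p₀ = 0.077.
Under exogeneity and monotonicity, PN = (p₁ − p₀) / p₁.
PN = (0.421 − 0.077) / 0.421 = 0.344 / 0.421 ≈ 0.8171

PN ≈ 0.817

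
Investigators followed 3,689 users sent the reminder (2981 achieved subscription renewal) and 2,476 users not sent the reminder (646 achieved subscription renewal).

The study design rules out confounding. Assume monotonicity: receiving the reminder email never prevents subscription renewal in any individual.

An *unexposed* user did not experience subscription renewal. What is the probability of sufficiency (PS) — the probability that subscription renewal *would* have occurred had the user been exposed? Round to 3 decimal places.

PS ≈ 0.740

p₁ = P(outcome | exposed) = 2981/3689 = 0.80808
p₀ = P(outcome | unexposed) = 646/2476 = 0.2609
Under exogeneity and monotonicity, PS = (p₁ − p₀) / (1 − p₀).
PS = (0.80808 − 0.2609) / (1 − 0.2609) = 0.54717 / 0.7391 ≈ 0.7403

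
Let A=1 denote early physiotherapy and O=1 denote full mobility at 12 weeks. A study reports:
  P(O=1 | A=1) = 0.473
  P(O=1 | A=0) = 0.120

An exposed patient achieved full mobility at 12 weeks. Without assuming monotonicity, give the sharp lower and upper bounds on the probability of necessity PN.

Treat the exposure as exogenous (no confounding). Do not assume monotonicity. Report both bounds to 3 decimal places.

Let p₁ = 0.473, p₀ = 0.12.
Under exogeneity alone the bounds on PN are max{0,(p₁−p₀)/p₁} ≤ PN ≤ min{1,(1−p₀)/p₁}.
  lower = (p₁ − p₀)/p₁ = 0.353 / 0.473 ≈ 0.7463
  upper = min{1, (1 − p₀)/p₁} = 0.88 / 0.473 ≈ 1.8605 → capped at 1

0.746 ≤ PN ≤ 1.000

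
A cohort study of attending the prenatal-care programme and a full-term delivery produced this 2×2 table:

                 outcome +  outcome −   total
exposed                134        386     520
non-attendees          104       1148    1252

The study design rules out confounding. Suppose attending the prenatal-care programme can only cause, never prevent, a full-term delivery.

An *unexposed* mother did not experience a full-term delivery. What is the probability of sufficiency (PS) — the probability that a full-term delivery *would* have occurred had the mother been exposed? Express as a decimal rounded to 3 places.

PS ≈ 0.190

p₁ = P(outcome | exposed) = 134/520 = 0.25769
p₀ = P(outcome | unexposed) = 104/1252 = 0.083067
Under exogeneity and monotonicity, PS = (p₁ − p₀) / (1 − p₀).
PS = (0.25769 − 0.083067) / (1 − 0.083067) = 0.17463 / 0.91693 ≈ 0.1904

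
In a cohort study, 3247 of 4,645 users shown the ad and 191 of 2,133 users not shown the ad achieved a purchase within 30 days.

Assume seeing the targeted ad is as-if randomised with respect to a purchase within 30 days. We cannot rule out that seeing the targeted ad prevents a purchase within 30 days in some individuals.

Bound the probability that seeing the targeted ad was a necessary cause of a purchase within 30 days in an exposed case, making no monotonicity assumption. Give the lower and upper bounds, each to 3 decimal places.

0.872 ≤ PN ≤ 1.000

p₁ = P(outcome | exposed) = 3247/4645 = 0.69903
p₀ = P(outcome | unexposed) = 191/2133 = 0.089545
Under exogeneity alone the bounds on PN are max{0,(p₁−p₀)/p₁} ≤ PN ≤ min{1,(1−p₀)/p₁}.
  lower = (p₁ − p₀)/p₁ = 0.60949 / 0.69903 ≈ 0.8719
  upper = min{1, (1 − p₀)/p₁} = 0.91045 / 0.69903 ≈ 1.3025 → capped at 1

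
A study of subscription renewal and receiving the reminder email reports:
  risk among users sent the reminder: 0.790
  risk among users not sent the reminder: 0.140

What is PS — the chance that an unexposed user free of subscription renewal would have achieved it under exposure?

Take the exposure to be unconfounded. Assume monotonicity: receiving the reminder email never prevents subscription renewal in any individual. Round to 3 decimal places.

Let p₁ = 0.79, p₀ = 0.14.
Under exogeneity and monotonicity, PS = (p₁ − p₀) / (1 − p₀).
PS = (0.79 − 0.14) / (1 − 0.14) = 0.65 / 0.86 ≈ 0.7558

PS ≈ 0.756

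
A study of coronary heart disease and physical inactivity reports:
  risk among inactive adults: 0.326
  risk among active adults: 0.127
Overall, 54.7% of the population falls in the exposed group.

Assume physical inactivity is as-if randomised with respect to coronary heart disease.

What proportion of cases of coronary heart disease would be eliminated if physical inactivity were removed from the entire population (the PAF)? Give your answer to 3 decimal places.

PAF ≈ 0.462

Let p₁ = 0.326, p₀ = 0.127.
Overall risk P(Y=1) = π·p₁ + (1−π)·p₀ = 0.547×0.326 + 0.453×0.127 = 0.23585.
Under exogeneity, PAF = [P(Y=1) − p₀] / P(Y=1).
PAF = (0.23585 − 0.127) / 0.23585 ≈ 0.4615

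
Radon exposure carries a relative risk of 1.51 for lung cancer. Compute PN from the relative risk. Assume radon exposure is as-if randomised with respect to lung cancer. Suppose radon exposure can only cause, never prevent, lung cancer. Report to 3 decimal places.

PN ≈ 0.338

Under exogeneity and monotonicity, PN = (RR − 1) / RR = 1 − 1/RR.
PN = (1.51 − 1) / 1.51 = 0.51 / 1.51 ≈ 0.3377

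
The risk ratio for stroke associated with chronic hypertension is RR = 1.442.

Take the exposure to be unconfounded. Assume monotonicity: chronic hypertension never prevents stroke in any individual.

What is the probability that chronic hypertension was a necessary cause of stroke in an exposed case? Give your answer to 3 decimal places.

Under exogeneity and monotonicity, PN = (RR − 1) / RR = 1 − 1/RR.
PN = (1.442 − 1) / 1.442 = 0.442 / 1.442 ≈ 0.3065

PN ≈ 0.307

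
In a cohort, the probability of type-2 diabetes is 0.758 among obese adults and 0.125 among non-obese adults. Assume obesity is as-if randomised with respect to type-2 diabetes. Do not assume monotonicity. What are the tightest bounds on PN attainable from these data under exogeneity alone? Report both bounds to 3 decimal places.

0.835 ≤ PN ≤ 1.000

Let p₁ = 0.758, p₀ = 0.125.
Under exogeneity alone the bounds on PN are max{0,(p₁−p₀)/p₁} ≤ PN ≤ min{1,(1−p₀)/p₁}.
  lower = (p₁ − p₀)/p₁ = 0.633 / 0.758 ≈ 0.8351
  upper = min{1, (1 − p₀)/p₁} = 0.875 / 0.758 ≈ 1.1544 → capped at 1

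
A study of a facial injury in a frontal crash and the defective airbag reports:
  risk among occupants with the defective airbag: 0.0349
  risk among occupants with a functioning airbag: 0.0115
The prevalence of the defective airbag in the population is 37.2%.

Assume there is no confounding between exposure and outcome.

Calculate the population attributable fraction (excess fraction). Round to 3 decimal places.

PAF ≈ 0.431

Let p₁ = 0.0349, p₀ = 0.0115.
Overall risk P(Y=1) = π·p₁ + (1−π)·p₀ = 0.372×0.0349 + 0.628×0.0115 = 0.020205.
Under exogeneity, PAF = [P(Y=1) − p₀] / P(Y=1).
PAF = (0.020205 − 0.0115) / 0.020205 ≈ 0.4308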